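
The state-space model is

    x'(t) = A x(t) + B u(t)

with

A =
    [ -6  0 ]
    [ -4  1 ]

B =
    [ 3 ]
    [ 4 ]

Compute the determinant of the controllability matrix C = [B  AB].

AB = [[-18], [-8]]
Controllability matrix C = [B  AB] = [[3, -18], [4, -8]]
det(C) = 3·(-8) - (-18)·4 = -24 - (-72) = 48
Since det(C) ≠ 0, rank(C) = 2 and the system is completely controllable.

48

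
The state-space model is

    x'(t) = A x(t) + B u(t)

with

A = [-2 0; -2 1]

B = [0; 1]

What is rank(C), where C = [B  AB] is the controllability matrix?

AB = [[0], [1]]
Controllability matrix C = [B  AB] = [[0, 0], [1, 1]]
Every column of C is a scalar multiple of column 1 = [0, 1] (multipliers 1, 1), so the columns span a one-dimensional space.
C ≠ 0, hence rank(C) = 1.
rank(C) = 1 < n = 2, so the pair (A, B) is not completely controllable.

1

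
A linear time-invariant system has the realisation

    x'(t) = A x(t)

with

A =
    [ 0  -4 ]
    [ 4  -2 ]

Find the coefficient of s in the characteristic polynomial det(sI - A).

For a 2×2 matrix, det(sI - A) = s^2 - (tr A)s + det A.
tr A = -2, det A = 16.
So p(s) = s^2 + 2s + 16.
The coefficient of s is 2.

2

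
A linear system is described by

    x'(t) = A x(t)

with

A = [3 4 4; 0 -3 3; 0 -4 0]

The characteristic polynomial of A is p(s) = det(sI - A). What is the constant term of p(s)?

-36

Expand det(sI - A) for the 3×3 matrix.
p(s) = s^3 + 3s - 36.
(Check: constant term = det(-A) = (-1)^3 det A = -36; coefficient of s^2 = -tr A = 0.)
The constant term is -36.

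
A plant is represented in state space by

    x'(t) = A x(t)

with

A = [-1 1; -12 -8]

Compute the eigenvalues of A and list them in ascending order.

-5, -4

det(sI - A) = s^2 - (tr A)s + det A, with tr A = (-1) + (-8) = -9 and det A = (-1)·(-8) - 1·(-12) = 8 - (-12) = 20.
So p(s) = det(sI - A) = s^2 + 9s + 20.
Factor s^2 + 9s + 20: two numbers with sum -9 and product 20 are -4 and -5, so s^2 + 9s + 20 = (s + 4)(s + 5).
Hence p(s) = (s + 4) (s + 5), with roots -5, -4.
All eigenvalues have negative real part, so the system is asymptotically stable.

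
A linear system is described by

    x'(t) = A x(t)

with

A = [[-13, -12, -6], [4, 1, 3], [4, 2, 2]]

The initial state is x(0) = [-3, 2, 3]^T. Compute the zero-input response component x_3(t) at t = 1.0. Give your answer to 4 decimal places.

det(sI - A) = s^3 - (tr A)s^2 + (M11 + M22 + M33)s - det A, where Mii is the 2×2 principal minor of A obtained by deleting row i and column i.
tr A = (-13) + 1 + 2 = -10; M11 = 1·2 - 3·2 = 2 - 6 = -4; M22 = (-13)·2 - (-6)·4 = -26 - (-24) = -2; M33 = (-13)·1 - (-12)·4 = -13 - (-48) = 35; sum of minors = 29.
det A = (-13)·(1·2 - 3·2) - (-12)·(4·2 - 3·4) + (-6)·(4·2 - 1·4) = (-13)·(-4) - (-12)·(-4) + (-6)·4 = -20.
So p(s) = det(sI - A) = s^3 + 10s^2 + 29s + 20.
Rational-root test: any integer root divides 20. Testing small divisors, s = -1 works: p(-1) = -1 + 10 + (-29) + 20 = 0, so (s + 1) is a factor.
Dividing, p(s) = (s + 1)(s^2 + 9s + 20).
Factor s^2 + 9s + 20: two numbers with sum -9 and product 20 are -4 and -5, so s^2 + 9s + 20 = (s + 4)(s + 5).
Hence p(s) = (s + 1) (s + 4) (s + 5), with roots -5, -4, -1.
The eigenvalues -5, -4, -1 are distinct and real, so A is diagonalisable and x(t) = e^{At} x(0) = V diag(e^{λ_i t}) V^{-1} x(0), where the columns of V are the eigenvectors.
λ = -5: A - (-5)I = [[-8, -12, -6], [4, 6, 3], [4, 2, 7]]. v must be orthogonal to every row; (row 1) × (row 3) = [-72, 32, 32], so take v_1 = [9, -4, -4]^T.
λ = -4: A - (-4)I = [[-9, -12, -6], [4, 5, 3], [4, 2, 6]]. v must be orthogonal to every row; (row 1) × (row 2) = [-6, 3, 3], so take v_2 = [-2, 1, 1]^T.
λ = -1: A - (-1)I = [[-12, -12, -6], [4, 2, 3], [4, 2, 3]]. v must be orthogonal to every row; (row 1) × (row 2) = [-24, 12, 24], so take v_3 = [-2, 1, 2]^T.
V = [v_1 v_2 v_3] = [[9, -2, -2], [-4, 1, 1], [-4, 1, 2]] has det V = 1, so V^{-1} = adj(V)/det V = [[1, 2, 0], [4, 10, -1], [0, -1, 1]].
Modal coordinates z(0) = V^{-1} x(0): 1·(-3) + 2·2 + 0·3 = 1; 4·(-3) + 10·2 + (-1)·3 = 5; 0·(-3) + (-1)·2 + 1·3 = 1; so z(0) = [1, 5, 1]^T.
x_3(t) = Σ_i (v_i)_3 · z_i(0) · e^{λ_i t} (row 3 of V times the modal terms).
x_3(1.0) = (-4)·1·e^{-5·1.0} + 1·5·e^{-4·1.0} + 2·1·e^{-1·1.0} = (-4)·0.006738 + 5·0.018316 + 2·0.367879 = 0.8004.

0.8004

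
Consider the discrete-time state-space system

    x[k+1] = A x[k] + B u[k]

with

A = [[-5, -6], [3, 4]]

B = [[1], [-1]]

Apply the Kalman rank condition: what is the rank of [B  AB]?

AB = [[1], [-1]]
Controllability matrix C = [B  AB] = [[1, 1], [-1, -1]]
Every column of C is a scalar multiple of column 1 = [1, -1] (multipliers 1, 1), so the columns span a one-dimensional space.
C ≠ 0, hence rank(C) = 1.
rank(C) = 1 < n = 2, so the pair (A, B) is not completely controllable.

1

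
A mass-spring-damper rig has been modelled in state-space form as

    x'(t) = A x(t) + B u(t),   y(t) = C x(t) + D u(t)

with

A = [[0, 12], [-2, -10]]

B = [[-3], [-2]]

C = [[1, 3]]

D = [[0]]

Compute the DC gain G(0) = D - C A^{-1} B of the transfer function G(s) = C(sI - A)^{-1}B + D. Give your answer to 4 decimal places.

-1.5000

G(0) = C(-A)^{-1}B + D = -C A^{-1} B + D.
det A = 24, so A^{-1} = (1/24)·adj(A) = [[-5/12, -1/2], [1/12, 0]]
A^{-1} B = [9/4, -1/4]^T
C A^{-1} B = 3/2
G(0) = D - C A^{-1} B = 0 - (3/2) = -3/2 ≈ -1.5000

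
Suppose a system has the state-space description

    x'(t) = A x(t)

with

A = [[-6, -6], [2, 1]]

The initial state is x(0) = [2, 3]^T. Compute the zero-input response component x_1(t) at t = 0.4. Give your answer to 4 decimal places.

det(sI - A) = s^2 - (tr A)s + det A, with tr A = (-6) + 1 = -5 and det A = (-6)·1 - (-6)·2 = -6 - (-12) = 6.
So p(s) = det(sI - A) = s^2 + 5s + 6.
Factor s^2 + 5s + 6: two numbers with sum -5 and product 6 are -2 and -3, so s^2 + 5s + 6 = (s + 2)(s + 3).
Hence p(s) = (s + 2) (s + 3), with roots -3, -2.
The eigenvalues -3, -2 are distinct and real, so A is diagonalisable and x(t) = e^{At} x(0) = V diag(e^{λ_i t}) V^{-1} x(0), where the columns of V are the eigenvectors.
λ = -3: A - (-3)I = [[-3, -6], [2, 4]]. Row 1 gives (-3)·v1 + (-6)·v2 = 0, so take v_1 = [-2, 1]^T.
λ = -2: A - (-2)I = [[-4, -6], [2, 3]]. Row 1 gives (-4)·v1 + (-6)·v2 = 0, so take v_2 = [-3, 2]^T.
V = [v_1 v_2] = [[-2, -3], [1, 2]] has det V = -1, so V^{-1} = adj(V)/det V = [[-2, -3], [1, 2]].
Modal coordinates z(0) = V^{-1} x(0): (-2)·2 + (-3)·3 = -13; 1·2 + 2·3 = 8; so z(0) = [-13, 8]^T.
x_1(t) = Σ_i (v_i)_1 · z_i(0) · e^{λ_i t} (row 1 of V times the modal terms).
x_1(0.4) = (-2)·(-13)·e^{-3·0.4} + (-3)·8·e^{-2·0.4} = 26·0.30119421 + (-24)·0.44932896 = -2.9528.

-2.9528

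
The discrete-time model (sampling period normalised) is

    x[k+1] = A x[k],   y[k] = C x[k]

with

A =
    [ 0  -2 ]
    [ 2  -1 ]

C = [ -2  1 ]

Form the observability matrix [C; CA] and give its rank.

CA = [[2, 3]]
Observability matrix O = [C; CA] = [[-2, 1], [2, 3]]
det(O) = (-2)·3 - 1·2 = -6 - 2 = -8 ≠ 0, so rank(O) = 2.
rank(O) = 2 = n, so the pair (A, C) is completely observable.

2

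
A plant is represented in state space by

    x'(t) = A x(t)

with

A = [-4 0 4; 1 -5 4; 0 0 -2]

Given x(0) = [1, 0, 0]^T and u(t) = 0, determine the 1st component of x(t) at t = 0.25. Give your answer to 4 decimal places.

det(sI - A) = s^3 - (tr A)s^2 + (M11 + M22 + M33)s - det A, where Mii is the 2×2 principal minor of A obtained by deleting row i and column i.
tr A = (-4) + (-5) + (-2) = -11; M11 = (-5)·(-2) - 4·0 = 10 - 0 = 10; M22 = (-4)·(-2) - 4·0 = 8 - 0 = 8; M33 = (-4)·(-5) - 0·1 = 20 - 0 = 20; sum of minors = 38.
det A = (-4)·((-5)·(-2) - 4·0) - 0·(1·(-2) - 4·0) + 4·(1·0 - (-5)·0) = (-4)·10 - 0·(-2) + 4·0 = -40.
So p(s) = det(sI - A) = s^3 + 11s^2 + 38s + 40.
Rational-root test: any integer root divides 40. Testing small divisors, s = -2 works: p(-2) = -8 + 44 + (-76) + 40 = 0, so (s + 2) is a factor.
Dividing, p(s) = (s + 2)(s^2 + 9s + 20).
Factor s^2 + 9s + 20: two numbers with sum -9 and product 20 are -4 and -5, so s^2 + 9s + 20 = (s + 4)(s + 5).
Hence p(s) = (s + 2) (s + 4) (s + 5), with roots -5, -4, -2.
The eigenvalues -5, -4, -2 are distinct and real, so A is diagonalisable and x(t) = e^{At} x(0) = V diag(e^{λ_i t}) V^{-1} x(0), where the columns of V are the eigenvectors.
λ = -5: A - (-5)I = [[1, 0, 4], [1, 0, 4], [0, 0, 3]]. v must be orthogonal to every row; (row 1) × (row 3) = [0, -3, 0], so take v_1 = [0, 1, 0]^T.
λ = -4: A - (-4)I = [[0, 0, 4], [1, -1, 4], [0, 0, 2]]. v must be orthogonal to every row; (row 1) × (row 2) = [4, 4, 0], so take v_2 = [-1, -1, 0]^T.
λ = -2: A - (-2)I = [[-2, 0, 4], [1, -3, 4], [0, 0, 0]]. v must be orthogonal to every row; (row 1) × (row 2) = [12, 12, 6], so take v_3 = [2, 2, 1]^T.
V = [v_1 v_2 v_3] = [[0, -1, 2], [1, -1, 2], [0, 0, 1]] has det V = 1, so V^{-1} = adj(V)/det V = [[-1, 1, 0], [-1, 0, 2], [0, 0, 1]].
Modal coordinates z(0) = V^{-1} x(0): (-1)·1 + 1·0 + 0·0 = -1; (-1)·1 + 0·0 + 2·0 = -1; 0·1 + 0·0 + 1·0 = 0; so z(0) = [-1, -1, 0]^T.
x_1(t) = Σ_i (v_i)_1 · z_i(0) · e^{λ_i t} (row 1 of V times the modal terms).
x_1(0.25) = 0·(-1)·e^{-5·0.25} + (-1)·(-1)·e^{-4·0.25} + 2·0·e^{-2·0.25} = 0·0.286505 + 1·0.367879 + 0·0.606531 = 0.3679.

0.3679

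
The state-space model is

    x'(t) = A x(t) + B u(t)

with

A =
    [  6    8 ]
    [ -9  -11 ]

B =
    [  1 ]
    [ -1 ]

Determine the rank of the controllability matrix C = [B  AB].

AB = [[-2], [2]]
Controllability matrix C = [B  AB] = [[1, -2], [-1, 2]]
Every column of C is a scalar multiple of column 1 = [1, -1] (multipliers 1, -2), so the columns span a one-dimensional space.
C ≠ 0, hence rank(C) = 1.
rank(C) = 1 < n = 2, so the pair (A, B) is not completely controllable.

1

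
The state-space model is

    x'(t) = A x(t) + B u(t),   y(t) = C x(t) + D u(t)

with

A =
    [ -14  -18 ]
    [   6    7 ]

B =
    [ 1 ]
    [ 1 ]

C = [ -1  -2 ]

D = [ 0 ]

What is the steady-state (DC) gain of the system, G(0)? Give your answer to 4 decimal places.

-1.5000

G(0) = C(-A)^{-1}B + D = -C A^{-1} B + D.
det A = 10, so A^{-1} = (1/10)·adj(A) = [[7/10, 9/5], [-3/5, -7/5]]
A^{-1} B = [5/2, -2]^T
C A^{-1} B = 3/2
G(0) = D - C A^{-1} B = 0 - (3/2) = -3/2 ≈ -1.5000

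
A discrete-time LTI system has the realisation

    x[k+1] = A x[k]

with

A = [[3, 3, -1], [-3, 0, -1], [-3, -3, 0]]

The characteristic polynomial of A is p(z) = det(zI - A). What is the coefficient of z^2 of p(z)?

Expand det(zI - A) for the 3×3 matrix.
p(z) = z^3 - 3z^2 + 3z + 9.
(Check: constant term = det(-A) = (-1)^3 det A = 9; coefficient of z^2 = -tr A = -3.)
The coefficient of z^2 is -3.

-3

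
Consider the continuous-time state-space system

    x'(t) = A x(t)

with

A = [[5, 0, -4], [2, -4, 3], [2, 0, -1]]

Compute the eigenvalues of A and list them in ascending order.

-4, 1, 3

det(sI - A) = s^3 - (tr A)s^2 + (M11 + M22 + M33)s - det A, where Mii is the 2×2 principal minor of A obtained by deleting row i and column i.
tr A = 5 + (-4) + (-1) = 0; M11 = (-4)·(-1) - 3·0 = 4 - 0 = 4; M22 = 5·(-1) - (-4)·2 = -5 - (-8) = 3; M33 = 5·(-4) - 0·2 = -20 - 0 = -20; sum of minors = -13.
det A = 5·((-4)·(-1) - 3·0) - 0·(2·(-1) - 3·2) + (-4)·(2·0 - (-4)·2) = 5·4 - 0·(-8) + (-4)·8 = -12.
So p(s) = det(sI - A) = s^3 - 13s + 12.
Rational-root test: any integer root divides 12. Testing small divisors, s = 1 works: p(1) = 1 + 0 + (-13) + 12 = 0, so (s - 1) is a factor.
Dividing, p(s) = (s - 1)(s^2 + s - 12).
Factor s^2 + s - 12: two numbers with sum -1 and product -12 are 3 and -4, so s^2 + s - 12 = (s - 3)(s + 4).
Hence p(s) = (s - 3) (s - 1) (s + 4), with roots -4, 1, 3.
At least one eigenvalue has non-negative real part, so the system is not asymptotically stable.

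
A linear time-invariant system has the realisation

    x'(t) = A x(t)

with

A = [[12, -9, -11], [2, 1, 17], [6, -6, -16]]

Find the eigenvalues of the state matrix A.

-4, -2, 3

det(sI - A) = s^3 - (tr A)s^2 + (M11 + M22 + M33)s - det A, where Mii is the 2×2 principal minor of A obtained by deleting row i and column i.
tr A = 12 + 1 + (-16) = -3; M11 = 1·(-16) - 17·(-6) = -16 - (-102) = 86; M22 = 12·(-16) - (-11)·6 = -192 - (-66) = -126; M33 = 12·1 - (-9)·2 = 12 - (-18) = 30; sum of minors = -10.
det A = 12·(1·(-16) - 17·(-6)) - (-9)·(2·(-16) - 17·6) + (-11)·(2·(-6) - 1·6) = 12·86 - (-9)·(-134) + (-11)·(-18) = 24.
So p(s) = det(sI - A) = s^3 + 3s^2 - 10s - 24.
Rational-root test: any integer root divides -24. Testing small divisors, s = -2 works: p(-2) = -8 + 12 + 20 + (-24) = 0, so (s + 2) is a factor.
Dividing, p(s) = (s + 2)(s^2 + s - 12).
Factor s^2 + s - 12: two numbers with sum -1 and product -12 are 3 and -4, so s^2 + s - 12 = (s - 3)(s + 4).
Hence p(s) = (s - 3) (s + 2) (s + 4), with roots -4, -2, 3.
At least one eigenvalue has non-negative real part, so the system is not asymptotically stable.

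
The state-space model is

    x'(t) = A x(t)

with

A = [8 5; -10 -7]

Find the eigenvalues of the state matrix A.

det(sI - A) = s^2 - (tr A)s + det A, with tr A = 8 + (-7) = 1 and det A = 8·(-7) - 5·(-10) = -56 - (-50) = -6.
So p(s) = det(sI - A) = s^2 - s - 6.
Factor s^2 - s - 6: two numbers with sum 1 and product -6 are 3 and -2, so s^2 - s - 6 = (s - 3)(s + 2).
Hence p(s) = (s - 3) (s + 2), with roots -2, 3.
At least one eigenvalue has non-negative real part, so the system is not asymptotically stable.

-2, 3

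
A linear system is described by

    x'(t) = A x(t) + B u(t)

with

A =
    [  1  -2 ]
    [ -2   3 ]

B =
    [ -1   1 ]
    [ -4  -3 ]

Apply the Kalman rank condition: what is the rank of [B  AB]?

2

AB = [[7, 7], [-10, -11]]
Controllability matrix C = [B  AB] = [[-1, 1, 7, 7], [-4, -3, -10, -11]]
Take the 2×2 submatrix of C formed by columns 1, 2: [[-1, 1], [-4, -3]]. Its determinant is (-1)·(-3) - 1·(-4) = 3 - (-4) = 7 ≠ 0.
So rank(C) ≥ 2; since C has 2 rows, rank(C) = 2.
rank(C) = 2 = n, so the pair (A, B) is completely controllable.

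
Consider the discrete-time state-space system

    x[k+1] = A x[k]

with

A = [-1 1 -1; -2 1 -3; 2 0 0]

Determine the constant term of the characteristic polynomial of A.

4

Expand det(zI - A) for the 3×3 matrix.
p(z) = z^3 + 3z + 4.
(Check: constant term = det(-A) = (-1)^3 det A = 4; coefficient of z^2 = -tr A = 0.)
The constant term is 4.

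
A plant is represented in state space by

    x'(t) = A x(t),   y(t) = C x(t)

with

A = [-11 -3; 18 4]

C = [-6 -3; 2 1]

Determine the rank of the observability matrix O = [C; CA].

1

CA = [[12, 6], [-4, -2]]
Observability matrix O = [C; CA] = [[-6, -3], [2, 1], [12, 6], [-4, -2]]
Every row of O is a scalar multiple of row 1 = [-6, -3] (multipliers 1, -1/3, -2, 2/3), so the rows span a one-dimensional space.
O ≠ 0, hence rank(O) = 1.
rank(O) = 1 < n = 2, so the pair (A, C) is not completely observable.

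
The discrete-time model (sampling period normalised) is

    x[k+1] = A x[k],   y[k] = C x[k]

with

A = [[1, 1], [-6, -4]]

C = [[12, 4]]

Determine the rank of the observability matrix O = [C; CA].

CA = [[-12, -4]]
Observability matrix O = [C; CA] = [[12, 4], [-12, -4]]
Every row of O is a scalar multiple of row 1 = [12, 4] (multipliers 1, -1), so the rows span a one-dimensional space.
O ≠ 0, hence rank(O) = 1.
rank(O) = 1 < n = 2, so the pair (A, C) is not completely observable.

1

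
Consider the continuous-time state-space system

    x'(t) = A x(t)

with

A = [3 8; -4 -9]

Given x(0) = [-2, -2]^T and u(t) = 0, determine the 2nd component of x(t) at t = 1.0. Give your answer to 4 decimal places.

det(sI - A) = s^2 - (tr A)s + det A, with tr A = 3 + (-9) = -6 and det A = 3·(-9) - 8·(-4) = -27 - (-32) = 5.
So p(s) = det(sI - A) = s^2 + 6s + 5.
Factor s^2 + 6s + 5: two numbers with sum -6 and product 5 are -1 and -5, so s^2 + 6s + 5 = (s + 1)(s + 5).
Hence p(s) = (s + 1) (s + 5), with roots -5, -1.
The eigenvalues -5, -1 are distinct and real, so A is diagonalisable and x(t) = e^{At} x(0) = V diag(e^{λ_i t}) V^{-1} x(0), where the columns of V are the eigenvectors.
λ = -5: A - (-5)I = [[8, 8], [-4, -4]]. Row 1 gives 8·v1 + 8·v2 = 0, so take v_1 = [1, -1]^T.
λ = -1: A - (-1)I = [[4, 8], [-4, -8]]. Row 1 gives 4·v1 + 8·v2 = 0, so take v_2 = [2, -1]^T.
V = [v_1 v_2] = [[1, 2], [-1, -1]] has det V = 1, so V^{-1} = adj(V)/det V = [[-1, -2], [1, 1]].
Modal coordinates z(0) = V^{-1} x(0): (-1)·(-2) + (-2)·(-2) = 6; 1·(-2) + 1·(-2) = -4; so z(0) = [6, -4]^T.
x_2(t) = Σ_i (v_i)_2 · z_i(0) · e^{λ_i t} (row 2 of V times the modal terms).
x_2(1.0) = (-1)·6·e^{-5·1.0} + (-1)·(-4)·e^{-1·1.0} = (-6)·0.006738 + 4·0.367879 = 1.4311.

1.4311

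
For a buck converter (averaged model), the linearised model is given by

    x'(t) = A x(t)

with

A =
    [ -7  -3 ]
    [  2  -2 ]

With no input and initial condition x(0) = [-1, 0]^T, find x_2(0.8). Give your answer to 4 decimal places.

-0.0449

det(sI - A) = s^2 - (tr A)s + det A, with tr A = (-7) + (-2) = -9 and det A = (-7)·(-2) - (-3)·2 = 14 - (-6) = 20.
So p(s) = det(sI - A) = s^2 + 9s + 20.
Factor s^2 + 9s + 20: two numbers with sum -9 and product 20 are -4 and -5, so s^2 + 9s + 20 = (s + 4)(s + 5).
Hence p(s) = (s + 4) (s + 5), with roots -5, -4.
The eigenvalues -5, -4 are distinct and real, so A is diagonalisable and x(t) = e^{At} x(0) = V diag(e^{λ_i t}) V^{-1} x(0), where the columns of V are the eigenvectors.
λ = -5: A - (-5)I = [[-2, -3], [2, 3]]. Row 1 gives (-2)·v1 + (-3)·v2 = 0, so take v_1 = [-3, 2]^T.
λ = -4: A - (-4)I = [[-3, -3], [2, 2]]. Row 1 gives (-3)·v1 + (-3)·v2 = 0, so take v_2 = [1, -1]^T.
V = [v_1 v_2] = [[-3, 1], [2, -1]] has det V = 1, so V^{-1} = adj(V)/det V = [[-1, -1], [-2, -3]].
Modal coordinates z(0) = V^{-1} x(0): (-1)·(-1) + (-1)·0 = 1; (-2)·(-1) + (-3)·0 = 2; so z(0) = [1, 2]^T.
x_2(t) = Σ_i (v_i)_2 · z_i(0) · e^{λ_i t} (row 2 of V times the modal terms).
x_2(0.8) = 2·1·e^{-5·0.8} + (-1)·2·e^{-4·0.8} = 2·0.018316 + (-2)·0.040762 = -0.0449.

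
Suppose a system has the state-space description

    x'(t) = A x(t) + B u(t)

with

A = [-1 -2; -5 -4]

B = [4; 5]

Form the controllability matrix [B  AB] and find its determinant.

AB = [[-14], [-40]]
Controllability matrix C = [B  AB] = [[4, -14], [5, -40]]
det(C) = 4·(-40) - (-14)·5 = -160 - (-70) = -90
Since det(C) ≠ 0, rank(C) = 2 and the system is completely controllable.

-90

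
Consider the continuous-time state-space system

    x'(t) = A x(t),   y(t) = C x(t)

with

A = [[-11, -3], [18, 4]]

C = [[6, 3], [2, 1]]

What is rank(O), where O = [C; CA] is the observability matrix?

1

CA = [[-12, -6], [-4, -2]]
Observability matrix O = [C; CA] = [[6, 3], [2, 1], [-12, -6], [-4, -2]]
Every row of O is a scalar multiple of row 1 = [6, 3] (multipliers 1, 1/3, -2, -2/3), so the rows span a one-dimensional space.
O ≠ 0, hence rank(O) = 1.
rank(O) = 1 < n = 2, so the pair (A, C) is not completely observable.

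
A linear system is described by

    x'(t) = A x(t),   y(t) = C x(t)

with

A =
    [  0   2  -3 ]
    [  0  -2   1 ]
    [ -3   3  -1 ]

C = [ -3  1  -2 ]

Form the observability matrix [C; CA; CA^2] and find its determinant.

CA = [[6, -14, 12]]
CA^2 = [[-36, 76, -44]]
Observability matrix O = [C; CA; CA^2] = [[-3, 1, -2], [6, -14, 12], [-36, 76, -44]]
Expanding along the first row, det(O) = (-3)·((-14)·(-44) - 12·76) - 1·(6·(-44) - 12·(-36)) + (-2)·(6·76 - (-14)·(-36)) = (-3)·(-296) - 1·168 + (-2)·(-48) = 816
Since det(O) ≠ 0, rank(O) = 3 and the system is completely observable.

816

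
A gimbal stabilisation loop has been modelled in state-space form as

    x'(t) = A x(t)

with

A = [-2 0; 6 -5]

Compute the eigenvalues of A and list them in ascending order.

-5, -2

det(sI - A) = s^2 - (tr A)s + det A, with tr A = (-2) + (-5) = -7 and det A = (-2)·(-5) - 0·6 = 10 - 0 = 10.
So p(s) = det(sI - A) = s^2 + 7s + 10.
Factor s^2 + 7s + 10: two numbers with sum -7 and product 10 are -2 and -5, so s^2 + 7s + 10 = (s + 2)(s + 5).
Hence p(s) = (s + 2) (s + 5), with roots -5, -2.
All eigenvalues have negative real part, so the system is asymptotically stable.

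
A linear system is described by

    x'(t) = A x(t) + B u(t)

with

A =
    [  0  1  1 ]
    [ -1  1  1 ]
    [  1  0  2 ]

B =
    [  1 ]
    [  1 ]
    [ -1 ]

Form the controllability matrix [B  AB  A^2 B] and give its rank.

3

AB = [[0], [-1], [-1]]
A^2B = [[-2], [-2], [-2]]
Controllability matrix C = [B  AB  A^2B] = [[1, 0, -2], [1, -1, -2], [-1, -1, -2]]
det(C) = 1·((-1)·(-2) - (-2)·(-1)) - 0·(1·(-2) - (-2)·(-1)) + (-2)·(1·(-1) - (-1)·(-1)) = 1·0 - 0·(-4) + (-2)·(-2) = 4 ≠ 0, so rank(C) = 3.
rank(C) = 3 = n, so the pair (A, B) is completely controllable.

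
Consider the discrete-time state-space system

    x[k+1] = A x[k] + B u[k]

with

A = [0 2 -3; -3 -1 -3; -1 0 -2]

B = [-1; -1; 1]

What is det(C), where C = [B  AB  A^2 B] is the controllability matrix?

AB = [[-5], [1], [-1]]
A^2B = [[5], [17], [7]]
Controllability matrix C = [B  AB  A^2B] = [[-1, -5, 5], [-1, 1, 17], [1, -1, 7]]
Expanding along the first row, det(C) = (-1)·(1·7 - 17·(-1)) - (-5)·((-1)·7 - 17·1) + 5·((-1)·(-1) - 1·1) = (-1)·24 - (-5)·(-24) + 5·0 = -144
Since det(C) ≠ 0, rank(C) = 3 and the system is completely controllable.

-144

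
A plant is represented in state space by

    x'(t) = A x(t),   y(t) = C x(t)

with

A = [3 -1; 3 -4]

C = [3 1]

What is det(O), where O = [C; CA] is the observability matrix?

-33

CA = [[12, -7]]
Observability matrix O = [C; CA] = [[3, 1], [12, -7]]
det(O) = 3·(-7) - 1·12 = -21 - 12 = -33
Since det(O) ≠ 0, rank(O) = 2 and the system is completely observable.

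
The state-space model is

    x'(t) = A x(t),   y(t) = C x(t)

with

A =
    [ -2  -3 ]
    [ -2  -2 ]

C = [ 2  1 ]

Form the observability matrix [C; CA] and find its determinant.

CA = [[-6, -8]]
Observability matrix O = [C; CA] = [[2, 1], [-6, -8]]
det(O) = 2·(-8) - 1·(-6) = -16 - (-6) = -10
Since det(O) ≠ 0, rank(O) = 2 and the system is completely observable.

-10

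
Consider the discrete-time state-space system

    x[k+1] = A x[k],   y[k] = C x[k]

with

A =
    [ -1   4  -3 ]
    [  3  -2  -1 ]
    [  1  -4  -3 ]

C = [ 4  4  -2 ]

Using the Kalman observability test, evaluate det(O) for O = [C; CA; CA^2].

480

CA = [[6, 16, -10]]
CA^2 = [[32, 32, -4]]
Observability matrix O = [C; CA; CA^2] = [[4, 4, -2], [6, 16, -10], [32, 32, -4]]
Expanding along the first row, det(O) = 4·(16·(-4) - (-10)·32) - 4·(6·(-4) - (-10)·32) + (-2)·(6·32 - 16·32) = 4·256 - 4·296 + (-2)·(-320) = 480
Since det(O) ≠ 0, rank(O) = 3 and the system is completely observable.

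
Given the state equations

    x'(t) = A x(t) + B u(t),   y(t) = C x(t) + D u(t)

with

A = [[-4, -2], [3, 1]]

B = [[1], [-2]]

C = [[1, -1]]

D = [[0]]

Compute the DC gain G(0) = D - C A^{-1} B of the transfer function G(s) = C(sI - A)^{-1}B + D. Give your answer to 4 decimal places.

G(0) = C(-A)^{-1}B + D = -C A^{-1} B + D.
det A = 2, so A^{-1} = (1/2)·adj(A) = [[1/2, 1], [-3/2, -2]]
A^{-1} B = [-3/2, 5/2]^T
C A^{-1} B = -4
G(0) = D - C A^{-1} B = 0 - (-4) = 4

4.0000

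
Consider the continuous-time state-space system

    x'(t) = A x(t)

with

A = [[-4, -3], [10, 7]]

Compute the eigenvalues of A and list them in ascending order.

1, 2

det(sI - A) = s^2 - (tr A)s + det A, with tr A = (-4) + 7 = 3 and det A = (-4)·7 - (-3)·10 = -28 - (-30) = 2.
So p(s) = det(sI - A) = s^2 - 3s + 2.
Factor s^2 - 3s + 2: two numbers with sum 3 and product 2 are 2 and 1, so s^2 - 3s + 2 = (s - 2)(s - 1).
Hence p(s) = (s - 2) (s - 1), with roots 1, 2.
At least one eigenvalue has non-negative real part, so the system is not asymptotically stable.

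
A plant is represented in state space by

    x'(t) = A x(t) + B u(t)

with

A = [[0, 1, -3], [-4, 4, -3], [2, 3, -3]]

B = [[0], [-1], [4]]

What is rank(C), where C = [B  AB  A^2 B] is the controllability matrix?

3

AB = [[-13], [-16], [-15]]
A^2B = [[29], [33], [-29]]
Controllability matrix C = [B  AB  A^2B] = [[0, -13, 29], [-1, -16, 33], [4, -15, -29]]
det(C) = 0·((-16)·(-29) - 33·(-15)) - (-13)·((-1)·(-29) - 33·4) + 29·((-1)·(-15) - (-16)·4) = 0·959 - (-13)·(-103) + 29·79 = 952 ≠ 0, so rank(C) = 3.
rank(C) = 3 = n, so the pair (A, B) is completely controllable.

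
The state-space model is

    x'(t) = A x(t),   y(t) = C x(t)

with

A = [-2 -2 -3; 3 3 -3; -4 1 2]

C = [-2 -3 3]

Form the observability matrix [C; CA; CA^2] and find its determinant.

-1902

CA = [[-17, -2, 21]]
CA^2 = [[-56, 49, 99]]
Observability matrix O = [C; CA; CA^2] = [[-2, -3, 3], [-17, -2, 21], [-56, 49, 99]]
Expanding along the first row, det(O) = (-2)·((-2)·99 - 21·49) - (-3)·((-17)·99 - 21·(-56)) + 3·((-17)·49 - (-2)·(-56)) = (-2)·(-1227) - (-3)·(-507) + 3·(-945) = -1902
Since det(O) ≠ 0, rank(O) = 3 and the system is completely observable.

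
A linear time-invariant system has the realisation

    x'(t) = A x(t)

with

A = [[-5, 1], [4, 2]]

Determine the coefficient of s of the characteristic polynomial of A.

For a 2×2 matrix, det(sI - A) = s^2 - (tr A)s + det A.
tr A = -3, det A = -14.
So p(s) = s^2 + 3s - 14.
The coefficient of s is 3.

3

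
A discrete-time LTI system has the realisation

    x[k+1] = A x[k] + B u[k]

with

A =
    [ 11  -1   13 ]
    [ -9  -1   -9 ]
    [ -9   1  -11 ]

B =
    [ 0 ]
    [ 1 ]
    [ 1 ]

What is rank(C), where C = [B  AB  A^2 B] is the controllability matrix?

2

AB = [[12], [-10], [-10]]
A^2B = [[12], [-8], [-8]]
Controllability matrix C = [B  AB  A^2B] = [[0, 12, 12], [1, -10, -8], [1, -10, -8]]
The rows r1, r2, r3 of C are linearly dependent: -r2 + r3 = 0 (check each entry), so rank(C) ≤ 2.
The 2×2 minor from rows 1, 2, columns 1, 2 is 0·(-10) - 12·1 = 0 - 12 = -12 ≠ 0, so rank(C) = 2.
rank(C) = 2 < n = 3, so the pair (A, B) is not completely controllable.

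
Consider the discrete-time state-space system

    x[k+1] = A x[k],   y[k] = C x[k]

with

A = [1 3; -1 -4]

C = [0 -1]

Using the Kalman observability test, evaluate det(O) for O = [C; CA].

1

CA = [[1, 4]]
Observability matrix O = [C; CA] = [[0, -1], [1, 4]]
det(O) = 0·4 - (-1)·1 = 0 - (-1) = 1
Since det(O) ≠ 0, rank(O) = 2 and the system is completely observable.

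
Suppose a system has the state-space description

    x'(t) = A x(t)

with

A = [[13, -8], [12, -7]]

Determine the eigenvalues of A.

det(sI - A) = s^2 - (tr A)s + det A, with tr A = 13 + (-7) = 6 and det A = 13·(-7) - (-8)·12 = -91 - (-96) = 5.
So p(s) = det(sI - A) = s^2 - 6s + 5.
Factor s^2 - 6s + 5: two numbers with sum 6 and product 5 are 5 and 1, so s^2 - 6s + 5 = (s - 5)(s - 1).
Hence p(s) = (s - 5) (s - 1), with roots 1, 5.
At least one eigenvalue has non-negative real part, so the system is not asymptotically stable.

1, 5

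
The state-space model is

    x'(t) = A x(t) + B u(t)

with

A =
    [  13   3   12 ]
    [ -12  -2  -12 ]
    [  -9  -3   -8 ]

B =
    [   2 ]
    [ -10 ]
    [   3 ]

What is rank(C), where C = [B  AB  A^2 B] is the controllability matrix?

AB = [[32], [-40], [-12]]
A^2B = [[152], [-160], [-72]]
Controllability matrix C = [B  AB  A^2B] = [[2, 32, 152], [-10, -40, -160], [3, -12, -72]]
The rows r1, r2, r3 of C are linearly dependent: 2·r1 + r2 + 2·r3 = 0 (check each entry), so rank(C) ≤ 2.
The 2×2 minor from rows 1, 2, columns 1, 2 is 2·(-40) - 32·(-10) = -80 - (-320) = 240 ≠ 0, so rank(C) = 2.
rank(C) = 2 < n = 3, so the pair (A, B) is not completely controllable.

2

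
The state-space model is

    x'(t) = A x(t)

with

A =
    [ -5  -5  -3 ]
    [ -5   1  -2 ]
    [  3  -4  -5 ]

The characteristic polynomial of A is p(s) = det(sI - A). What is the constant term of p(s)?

Expand det(sI - A) for the 3×3 matrix.
p(s) = s^3 + 9s^2 - 9s - 169.
(Check: constant term = det(-A) = (-1)^3 det A = -169; coefficient of s^2 = -tr A = 9.)
The constant term is -169.

-169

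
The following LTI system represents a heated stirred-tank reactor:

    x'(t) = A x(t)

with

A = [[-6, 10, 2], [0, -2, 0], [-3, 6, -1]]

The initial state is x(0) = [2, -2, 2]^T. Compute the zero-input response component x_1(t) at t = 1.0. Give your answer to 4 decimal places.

det(sI - A) = s^3 - (tr A)s^2 + (M11 + M22 + M33)s - det A, where Mii is the 2×2 principal minor of A obtained by deleting row i and column i.
tr A = (-6) + (-2) + (-1) = -9; M11 = (-2)·(-1) - 0·6 = 2 - 0 = 2; M22 = (-6)·(-1) - 2·(-3) = 6 - (-6) = 12; M33 = (-6)·(-2) - 10·0 = 12 - 0 = 12; sum of minors = 26.
det A = (-6)·((-2)·(-1) - 0·6) - 10·(0·(-1) - 0·(-3)) + 2·(0·6 - (-2)·(-3)) = (-6)·2 - 10·0 + 2·(-6) = -24.
So p(s) = det(sI - A) = s^3 + 9s^2 + 26s + 24.
Rational-root test: any integer root divides 24. Testing small divisors, s = -2 works: p(-2) = -8 + 36 + (-52) + 24 = 0, so (s + 2) is a factor.
Dividing, p(s) = (s + 2)(s^2 + 7s + 12).
Factor s^2 + 7s + 12: two numbers with sum -7 and product 12 are -3 and -4, so s^2 + 7s + 12 = (s + 3)(s + 4).
Hence p(s) = (s + 2) (s + 3) (s + 4), with roots -4, -3, -2.
The eigenvalues -4, -3, -2 are distinct and real, so A is diagonalisable and x(t) = e^{At} x(0) = V diag(e^{λ_i t}) V^{-1} x(0), where the columns of V are the eigenvectors.
λ = -4: A - (-4)I = [[-2, 10, 2], [0, 2, 0], [-3, 6, 3]]. v must be orthogonal to every row; (row 1) × (row 2) = [-4, 0, -4], so take v_1 = [1, 0, 1]^T.
λ = -3: A - (-3)I = [[-3, 10, 2], [0, 1, 0], [-3, 6, 2]]. v must be orthogonal to every row; (row 1) × (row 2) = [-2, 0, -3], so take v_2 = [2, 0, 3]^T.
λ = -2: A - (-2)I = [[-4, 10, 2], [0, 0, 0], [-3, 6, 1]]. v must be orthogonal to every row; (row 1) × (row 3) = [-2, -2, 6], so take v_3 = [1, 1, -3]^T.
V = [v_1 v_2 v_3] = [[1, 2, 1], [0, 0, 1], [1, 3, -3]] has det V = -1, so V^{-1} = adj(V)/det V = [[3, -9, -2], [-1, 4, 1], [0, 1, 0]].
Modal coordinates z(0) = V^{-1} x(0): 3·2 + (-9)·(-2) + (-2)·2 = 20; (-1)·2 + 4·(-2) + 1·2 = -8; 0·2 + 1·(-2) + 0·2 = -2; so z(0) = [20, -8, -2]^T.
x_1(t) = Σ_i (v_i)_1 · z_i(0) · e^{λ_i t} (row 1 of V times the modal terms).
x_1(1.0) = 1·20·e^{-4·1.0} + 2·(-8)·e^{-3·1.0} + 1·(-2)·e^{-2·1.0} = 20·0.01831564 + (-16)·0.04978707 + (-2)·0.13533528 = -0.7010.

-0.7010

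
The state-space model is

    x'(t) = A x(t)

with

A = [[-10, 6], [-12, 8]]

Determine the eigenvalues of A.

det(sI - A) = s^2 - (tr A)s + det A, with tr A = (-10) + 8 = -2 and det A = (-10)·8 - 6·(-12) = -80 - (-72) = -8.
So p(s) = det(sI - A) = s^2 + 2s - 8.
Factor s^2 + 2s - 8: two numbers with sum -2 and product -8 are 2 and -4, so s^2 + 2s - 8 = (s - 2)(s + 4).
Hence p(s) = (s - 2) (s + 4), with roots -4, 2.
At least one eigenvalue has non-negative real part, so the system is not asymptotically stable.

-4, 2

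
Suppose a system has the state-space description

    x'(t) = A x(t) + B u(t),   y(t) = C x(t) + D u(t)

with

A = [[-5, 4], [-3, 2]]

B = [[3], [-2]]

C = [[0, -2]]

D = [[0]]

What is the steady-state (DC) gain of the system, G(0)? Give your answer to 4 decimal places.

G(0) = C(-A)^{-1}B + D = -C A^{-1} B + D.
det A = 2, so A^{-1} = (1/2)·adj(A) = [[1, -2], [3/2, -5/2]]
A^{-1} B = [7, 19/2]^T
C A^{-1} B = -19
G(0) = D - C A^{-1} B = 0 - (-19) = 19

19.0000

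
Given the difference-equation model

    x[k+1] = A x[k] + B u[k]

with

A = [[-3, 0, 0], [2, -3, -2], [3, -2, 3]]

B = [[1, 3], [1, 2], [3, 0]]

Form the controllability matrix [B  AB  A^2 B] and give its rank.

AB = [[-3, -9], [-7, 0], [10, 5]]
A^2B = [[9, 27], [-5, -28], [35, -12]]
Controllability matrix C = [B  AB  A^2B] = [[1, 3, -3, -9, 9, 27], [1, 2, -7, 0, -5, -28], [3, 0, 10, 5, 35, -12]]
Take the 3×3 submatrix of C formed by columns 1, 2, 3: [[1, 3, -3], [1, 2, -7], [3, 0, 10]]. Its determinant is 1·(2·10 - (-7)·0) - 3·(1·10 - (-7)·3) + (-3)·(1·0 - 2·3) = 1·20 - 3·31 + (-3)·(-6) = -55 ≠ 0.
So rank(C) ≥ 3; since C has 3 rows, rank(C) = 3.
rank(C) = 3 = n, so the pair (A, B) is completely controllable.

3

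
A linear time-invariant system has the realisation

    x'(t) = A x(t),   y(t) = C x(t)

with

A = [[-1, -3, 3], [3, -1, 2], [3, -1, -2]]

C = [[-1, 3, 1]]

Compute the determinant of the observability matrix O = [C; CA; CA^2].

CA = [[13, -1, 1]]
CA^2 = [[-13, -39, 35]]
Observability matrix O = [C; CA; CA^2] = [[-1, 3, 1], [13, -1, 1], [-13, -39, 35]]
Expanding along the first row, det(O) = (-1)·((-1)·35 - 1·(-39)) - 3·(13·35 - 1·(-13)) + 1·(13·(-39) - (-1)·(-13)) = (-1)·4 - 3·468 + 1·(-520) = -1928
Since det(O) ≠ 0, rank(O) = 3 and the system is completely observable.

-1928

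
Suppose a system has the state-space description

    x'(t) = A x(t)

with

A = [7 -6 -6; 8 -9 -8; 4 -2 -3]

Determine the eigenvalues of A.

-5, -1, 1

det(sI - A) = s^3 - (tr A)s^2 + (M11 + M22 + M33)s - det A, where Mii is the 2×2 principal minor of A obtained by deleting row i and column i.
tr A = 7 + (-9) + (-3) = -5; M11 = (-9)·(-3) - (-8)·(-2) = 27 - 16 = 11; M22 = 7·(-3) - (-6)·4 = -21 - (-24) = 3; M33 = 7·(-9) - (-6)·8 = -63 - (-48) = -15; sum of minors = -1.
det A = 7·((-9)·(-3) - (-8)·(-2)) - (-6)·(8·(-3) - (-8)·4) + (-6)·(8·(-2) - (-9)·4) = 7·11 - (-6)·8 + (-6)·20 = 5.
So p(s) = det(sI - A) = s^3 + 5s^2 - s - 5.
Rational-root test: any integer root divides -5. Testing small divisors, s = -1 works: p(-1) = -1 + 5 + 1 + (-5) = 0, so (s + 1) is a factor.
Dividing, p(s) = (s + 1)(s^2 + 4s - 5).
Factor s^2 + 4s - 5: two numbers with sum -4 and product -5 are 1 and -5, so s^2 + 4s - 5 = (s - 1)(s + 5).
Hence p(s) = (s - 1) (s + 1) (s + 5), with roots -5, -1, 1.
At least one eigenvalue has non-negative real part, so the system is not asymptotically stable.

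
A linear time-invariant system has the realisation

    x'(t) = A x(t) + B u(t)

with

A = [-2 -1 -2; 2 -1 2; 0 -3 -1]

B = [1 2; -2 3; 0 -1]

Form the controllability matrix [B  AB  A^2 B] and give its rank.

AB = [[0, -5], [4, -1], [6, -8]]
A^2B = [[-16, 27], [8, -25], [-18, 11]]
Controllability matrix C = [B  AB  A^2B] = [[1, 2, 0, -5, -16, 27], [-2, 3, 4, -1, 8, -25], [0, -1, 6, -8, -18, 11]]
Take the 3×3 submatrix of C formed by columns 1, 2, 3: [[1, 2, 0], [-2, 3, 4], [0, -1, 6]]. Its determinant is 1·(3·6 - 4·(-1)) - 2·((-2)·6 - 4·0) + 0·((-2)·(-1) - 3·0) = 1·22 - 2·(-12) + 0·2 = 46 ≠ 0.
So rank(C) ≥ 3; since C has 3 rows, rank(C) = 3.
rank(C) = 3 = n, so the pair (A, B) is completely controllable.

3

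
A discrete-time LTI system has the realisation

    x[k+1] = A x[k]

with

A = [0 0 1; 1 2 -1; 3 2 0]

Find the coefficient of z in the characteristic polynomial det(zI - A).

-1

Expand det(zI - A) for the 3×3 matrix.
p(z) = z^3 - 2z^2 - z + 4.
(Check: constant term = det(-A) = (-1)^3 det A = 4; coefficient of z^2 = -tr A = -2.)
The coefficient of z is -1.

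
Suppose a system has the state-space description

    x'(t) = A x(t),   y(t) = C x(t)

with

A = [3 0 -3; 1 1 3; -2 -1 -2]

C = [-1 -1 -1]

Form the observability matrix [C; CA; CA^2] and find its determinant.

8

CA = [[-2, 0, 2]]
CA^2 = [[-10, -2, 2]]
Observability matrix O = [C; CA; CA^2] = [[-1, -1, -1], [-2, 0, 2], [-10, -2, 2]]
Expanding along the first row, det(O) = (-1)·(0·2 - 2·(-2)) - (-1)·((-2)·2 - 2·(-10)) + (-1)·((-2)·(-2) - 0·(-10)) = (-1)·4 - (-1)·16 + (-1)·4 = 8
Since det(O) ≠ 0, rank(O) = 3 and the system is completely observable.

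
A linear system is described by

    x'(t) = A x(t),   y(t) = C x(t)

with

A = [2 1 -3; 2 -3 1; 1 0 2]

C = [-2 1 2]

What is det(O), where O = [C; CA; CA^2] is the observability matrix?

CA = [[0, -5, 11]]
CA^2 = [[1, 15, 17]]
Observability matrix O = [C; CA; CA^2] = [[-2, 1, 2], [0, -5, 11], [1, 15, 17]]
Expanding along the first row, det(O) = (-2)·((-5)·17 - 11·15) - 1·(0·17 - 11·1) + 2·(0·15 - (-5)·1) = (-2)·(-250) - 1·(-11) + 2·5 = 521
Since det(O) ≠ 0, rank(O) = 3 and the system is completely observable.

521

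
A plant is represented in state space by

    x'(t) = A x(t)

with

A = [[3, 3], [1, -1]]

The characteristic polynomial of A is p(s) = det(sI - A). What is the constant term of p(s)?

For a 2×2 matrix, det(sI - A) = s^2 - (tr A)s + det A.
tr A = 2, det A = -6.
So p(s) = s^2 - 2s - 6.
The constant term is -6.

-6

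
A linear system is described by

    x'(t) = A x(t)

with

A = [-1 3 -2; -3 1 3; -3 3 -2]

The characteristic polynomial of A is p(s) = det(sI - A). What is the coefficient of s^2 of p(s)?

2

Expand det(sI - A) for the 3×3 matrix.
p(s) = s^3 + 2s^2 - 7s + 22.
(Check: constant term = det(-A) = (-1)^3 det A = 22; coefficient of s^2 = -tr A = 2.)
The coefficient of s^2 is 2.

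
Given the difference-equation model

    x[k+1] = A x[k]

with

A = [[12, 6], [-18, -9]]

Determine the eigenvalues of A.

det(zI - A) = z^2 - (tr A)z + det A, with tr A = 12 + (-9) = 3 and det A = 12·(-9) - 6·(-18) = -108 - (-108) = 0.
So p(z) = det(zI - A) = z^2 - 3z.
Factor z^2 - 3z: two numbers with sum 3 and product 0 are 3 and 0, so z^2 - 3z = z(z - 3).
Hence p(z) = z (z - 3), with roots 0, 3.

0, 3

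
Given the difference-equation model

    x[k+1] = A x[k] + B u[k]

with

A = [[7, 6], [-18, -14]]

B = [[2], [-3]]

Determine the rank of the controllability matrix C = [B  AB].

1

AB = [[-4], [6]]
Controllability matrix C = [B  AB] = [[2, -4], [-3, 6]]
Every column of C is a scalar multiple of column 1 = [2, -3] (multipliers 1, -2), so the columns span a one-dimensional space.
C ≠ 0, hence rank(C) = 1.
rank(C) = 1 < n = 2, so the pair (A, B) is not completely controllable.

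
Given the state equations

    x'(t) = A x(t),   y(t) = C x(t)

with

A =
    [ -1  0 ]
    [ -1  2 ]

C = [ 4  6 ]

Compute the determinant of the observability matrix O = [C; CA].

CA = [[-10, 12]]
Observability matrix O = [C; CA] = [[4, 6], [-10, 12]]
det(O) = 4·12 - 6·(-10) = 48 - (-60) = 108
Since det(O) ≠ 0, rank(O) = 2 and the system is completely observable.

108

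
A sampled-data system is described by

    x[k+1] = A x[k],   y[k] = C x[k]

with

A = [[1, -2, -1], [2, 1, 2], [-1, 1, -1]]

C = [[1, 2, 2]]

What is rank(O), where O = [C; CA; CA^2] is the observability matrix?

3

CA = [[3, 2, 1]]
CA^2 = [[6, -3, 0]]
Observability matrix O = [C; CA; CA^2] = [[1, 2, 2], [3, 2, 1], [6, -3, 0]]
det(O) = 1·(2·0 - 1·(-3)) - 2·(3·0 - 1·6) + 2·(3·(-3) - 2·6) = 1·3 - 2·(-6) + 2·(-21) = -27 ≠ 0, so rank(O) = 3.
rank(O) = 3 = n, so the pair (A, C) is completely observable.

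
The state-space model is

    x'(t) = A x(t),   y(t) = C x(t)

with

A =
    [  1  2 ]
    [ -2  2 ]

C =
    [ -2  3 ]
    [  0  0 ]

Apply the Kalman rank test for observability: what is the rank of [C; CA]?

2

CA = [[-8, 2], [0, 0]]
Observability matrix O = [C; CA] = [[-2, 3], [0, 0], [-8, 2], [0, 0]]
Take the 2×2 submatrix of O formed by rows 1, 3: [[-2, 3], [-8, 2]]. Its determinant is (-2)·2 - 3·(-8) = -4 - (-24) = 20 ≠ 0.
So rank(O) ≥ 2; since O has 2 columns, rank(O) = 2.
rank(O) = 2 = n, so the pair (A, C) is completely observable.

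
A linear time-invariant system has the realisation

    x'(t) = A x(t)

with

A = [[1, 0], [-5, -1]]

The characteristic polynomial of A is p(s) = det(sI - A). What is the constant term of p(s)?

For a 2×2 matrix, det(sI - A) = s^2 - (tr A)s + det A.
tr A = 0, det A = -1.
So p(s) = s^2 - 1.
The constant term is -1.

-1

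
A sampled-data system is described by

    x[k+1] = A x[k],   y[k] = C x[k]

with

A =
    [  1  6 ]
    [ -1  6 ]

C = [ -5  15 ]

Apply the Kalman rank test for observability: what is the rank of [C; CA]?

1

CA = [[-20, 60]]
Observability matrix O = [C; CA] = [[-5, 15], [-20, 60]]
Every row of O is a scalar multiple of row 1 = [-5, 15] (multipliers 1, 4), so the rows span a one-dimensional space.
O ≠ 0, hence rank(O) = 1.
rank(O) = 1 < n = 2, so the pair (A, C) is not completely observable.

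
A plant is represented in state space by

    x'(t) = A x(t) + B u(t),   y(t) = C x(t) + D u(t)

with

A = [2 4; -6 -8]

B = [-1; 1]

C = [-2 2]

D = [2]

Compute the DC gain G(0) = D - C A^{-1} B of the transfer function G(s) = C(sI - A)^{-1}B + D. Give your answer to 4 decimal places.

G(0) = C(-A)^{-1}B + D = -C A^{-1} B + D.
det A = 8, so A^{-1} = (1/8)·adj(A) = [[-1, -1/2], [3/4, 1/4]]
A^{-1} B = [1/2, -1/2]^T
C A^{-1} B = -2
G(0) = D - C A^{-1} B = 2 - (-2) = 4

4.0000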